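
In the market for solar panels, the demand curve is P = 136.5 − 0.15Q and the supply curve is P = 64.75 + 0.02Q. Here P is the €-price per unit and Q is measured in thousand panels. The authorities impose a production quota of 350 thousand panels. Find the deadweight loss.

Competitive equilibrium: 136.5 − 0.15Q = 64.75 + 0.02Q → Q* = 422.0588, P* = 73.1912.
At Q = 350: demand price = 136.5 − 0.15·350 = 84; supply price = 64.75 + 0.02·350 = 71.75.
ΔQ = 422.0588 − 350 = 72.0588; wedge = 84 − 71.75 = 12.25.
DWL = ½ × 72.0588 × 12.25 = €441.36 thousand.

€441.36 thousand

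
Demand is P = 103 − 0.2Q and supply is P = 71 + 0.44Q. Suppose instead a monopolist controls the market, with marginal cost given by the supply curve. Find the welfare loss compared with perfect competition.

Competitive equilibrium: 103 − 0.2Q = 71 + 0.44Q → Q* = 50, P* = 93.
Marginal revenue: MR = 103 − 0.4Q. Set MR = MC: 103 − 0.4Q = 71 + 0.44Q → Q_m = 38.0952.
Price P_m = 103 − 0.2·38.0952 = 95.381; MC(Q_m) = 71 + 0.44·38.0952 = 87.7619.
Competitive Q* = 50, so ΔQ = 11.9048; wedge = 95.381 − 87.7619 = 7.6191.
Welfare loss = ½ × 11.9048 × 7.6191 = 45.35.

45.35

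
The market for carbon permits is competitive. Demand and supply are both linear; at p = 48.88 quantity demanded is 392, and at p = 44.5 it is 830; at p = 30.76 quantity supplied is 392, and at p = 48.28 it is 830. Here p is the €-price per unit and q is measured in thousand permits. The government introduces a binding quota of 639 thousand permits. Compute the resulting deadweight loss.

Demand slope = (44.5 − 48.88)/(830 − 392) = −0.01, so p = 52.8 − 0.01q.
Supply slope = (48.28 − 30.76)/(830 − 392) = 0.04, so p = 15.08 + 0.04q.
Competitive equilibrium: 52.8 − 0.01q = 15.08 + 0.04q → q* = 754.4, p* = 45.256.
At q = 639: demand price = 52.8 − 0.01·639 = 46.41; supply price = 15.08 + 0.04·639 = 40.64.
Δq = 754.4 − 639 = 115.4; wedge = 46.41 − 40.64 = 5.77.
The triangle = ½ × 115.4 × 5.77 = €332.929 thousand.

€332.929 thousand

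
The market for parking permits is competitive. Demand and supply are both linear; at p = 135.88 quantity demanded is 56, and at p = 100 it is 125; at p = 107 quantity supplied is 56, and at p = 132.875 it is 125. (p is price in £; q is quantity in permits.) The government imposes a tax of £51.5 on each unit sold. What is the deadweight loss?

£1481.70

Demand slope = (100 − 135.88)/(125 − 56) = −0.52, so p = 165 − 0.52q.
Supply slope = (132.875 − 107)/(125 − 56) = 0.375, so p = 86 + 0.375q.
Competitive equilibrium: 165 − 0.52q = 86 + 0.375q → q* = 88.2682, p* = 119.1006.
With the tax, the buyer price exceeds the seller price by 51.5: (165 − 0.52q) − (86 + 0.375q) = 51.5 → q' = 30.7263.
Δq = 88.2682 − 30.7263 = 57.5419; the wedge equals the tax, 51.5.
Deadweight loss = ½ × 57.5419 × 51.5 = £1481.70.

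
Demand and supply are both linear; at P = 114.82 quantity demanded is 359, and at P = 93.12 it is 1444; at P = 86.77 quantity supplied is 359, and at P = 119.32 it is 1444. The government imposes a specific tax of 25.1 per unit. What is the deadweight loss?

Demand slope = (93.12 − 114.82)/(1444 − 359) = −0.02, so P = 122 − 0.02Q.
Supply slope = (119.32 − 86.77)/(1444 − 359) = 0.03, so P = 76 + 0.03Q.
Competitive equilibrium: 122 − 0.02Q = 76 + 0.03Q → Q* = 920, P* = 103.6.
With the tax, the buyer price exceeds the seller price by 25.1: (122 − 0.02Q) − (76 + 0.03Q) = 25.1 → Q' = 418.
ΔQ = 920 − 418 = 502; the wedge equals the tax, 25.1.
Welfare loss = ½ × 502 × 25.1 = 6300.10.

6300.10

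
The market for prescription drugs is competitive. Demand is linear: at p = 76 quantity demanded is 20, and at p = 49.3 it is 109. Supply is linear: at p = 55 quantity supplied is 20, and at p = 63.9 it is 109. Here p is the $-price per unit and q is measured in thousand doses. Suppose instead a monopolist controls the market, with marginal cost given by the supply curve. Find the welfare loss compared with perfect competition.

Demand slope = (49.3 − 76)/(109 − 20) = −0.3, so p = 82 − 0.3q.
Supply slope = (63.9 − 55)/(109 − 20) = 0.1, so p = 53 + 0.1q.
Competitive equilibrium: 82 − 0.3q = 53 + 0.1q → q* = 72.5, p* = 60.25.
Marginal revenue: MR = 82 − 0.6q. Set MR = MC: 82 − 0.6q = 53 + 0.1q → q_m = 41.4286.
Price p_m = 82 − 0.3·41.4286 = 69.5714; MC(q_m) = 53 + 0.1·41.4286 = 57.1429.
Competitive q* = 72.5, so Δq = 31.0714; wedge = 69.5714 − 57.1429 = 12.4285.
The triangle = ½ × 31.0714 × 12.4285 = $193.09 thousand.

$193.09 thousand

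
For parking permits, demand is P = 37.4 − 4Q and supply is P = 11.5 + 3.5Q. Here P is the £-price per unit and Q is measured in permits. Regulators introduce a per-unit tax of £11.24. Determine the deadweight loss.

Competitive equilibrium: 37.4 − 4Q = 11.5 + 3.5Q → Q* = 3.4533, P* = 23.5867.
With the tax, the buyer price exceeds the seller price by 11.24: (37.4 − 4Q) − (11.5 + 3.5Q) = 11.24 → Q' = 1.9547.
ΔQ = 3.4533 − 1.9547 = 1.4986; the wedge equals the tax, 11.24.
Deadweight loss = ½ × 1.4986 × 11.24 = £8.42.

£8.42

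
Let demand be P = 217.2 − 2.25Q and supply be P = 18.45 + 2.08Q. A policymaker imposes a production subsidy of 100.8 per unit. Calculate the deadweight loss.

1173.28

Competitive equilibrium: 217.2 − 2.25Q = 18.45 + 2.08Q → Q* = 45.9007, P* = 113.9234.
The subsidy lowers effective supply by 100.8: P = 2.08Q − 82.35.
New quantity: 217.2 − 2.25Q = 2.08Q − 82.35 → Q' = 69.1801.
Overproduction ΔQ = 69.1801 − 45.9007 = 23.2794; wedge = subsidy = 100.8.
Deadweight loss = ½ × 23.2794 × 100.8 = 1173.28.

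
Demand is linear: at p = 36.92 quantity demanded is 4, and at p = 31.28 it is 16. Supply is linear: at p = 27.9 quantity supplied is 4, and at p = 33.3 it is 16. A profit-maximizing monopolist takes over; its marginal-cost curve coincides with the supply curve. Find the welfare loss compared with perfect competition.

Demand slope = (31.28 − 36.92)/(16 − 4) = −0.47, so p = 38.8 − 0.47q.
Supply slope = (33.3 − 27.9)/(16 − 4) = 0.45, so p = 26.1 + 0.45q.
Competitive equilibrium: 38.8 − 0.47q = 26.1 + 0.45q → q* = 13.8043, p* = 32.312.
Marginal revenue: MR = 38.8 − 0.94q. Set MR = MC: 38.8 − 0.94q = 26.1 + 0.45q → q_m = 9.1367.
Price p_m = 38.8 − 0.47·9.1367 = 34.5058; MC(q_m) = 26.1 + 0.45·9.1367 = 30.2115.
Competitive q* = 13.8043, so Δq = 4.6676; wedge = 34.5058 − 30.2115 = 4.2943.
Deadweight loss = ½ × 4.6676 × 4.2943 = 10.02.

10.02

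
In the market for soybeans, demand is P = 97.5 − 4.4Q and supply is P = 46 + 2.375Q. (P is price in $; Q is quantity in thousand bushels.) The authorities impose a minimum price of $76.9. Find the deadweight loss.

Competitive equilibrium: 97.5 − 4.4Q = 46 + 2.375Q → Q* = 7.6015, P* = 64.0535.
At the floor P = 76.9, quantity demanded = (97.5 − 76.9)/4.4 = 4.6818.
Sellers' marginal cost at Q' = 4.6818: 46 + 2.375·4.6818 = 57.1193.
ΔQ = 7.6015 − 4.6818 = 2.9197; wedge = 76.9 − 57.1193 = 19.7807.
The triangle = ½ × 2.9197 × 19.7807 = $28.88 thousand.

$28.88 thousand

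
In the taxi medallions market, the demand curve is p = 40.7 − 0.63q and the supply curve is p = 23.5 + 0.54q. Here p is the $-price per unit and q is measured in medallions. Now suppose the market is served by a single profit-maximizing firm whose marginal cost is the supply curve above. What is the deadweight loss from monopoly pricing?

Competitive equilibrium: 40.7 − 0.63q = 23.5 + 0.54q → q* = 14.7009, p* = 31.4385.
Marginal revenue: MR = 40.7 − 1.26q. Set MR = MC: 40.7 − 1.26q = 23.5 + 0.54q → q_m = 9.5556.
Price p_m = 40.7 − 0.63·9.5556 = 34.68; MC(q_m) = 23.5 + 0.54·9.5556 = 28.66.
Competitive q* = 14.7009, so Δq = 5.1453; wedge = 34.68 − 28.66 = 6.02.
Deadweight loss = ½ × 5.1453 × 6.02 = $15.49.

$15.49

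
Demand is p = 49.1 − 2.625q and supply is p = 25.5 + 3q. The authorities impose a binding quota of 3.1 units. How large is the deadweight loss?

Competitive equilibrium: 49.1 − 2.625q = 25.5 + 3q → q* = 4.1956, p* = 38.0867.
At q = 3.1: demand price = 49.1 − 2.625·3.1 = 40.9625; supply price = 25.5 + 3·3.1 = 34.8.
Δq = 4.1956 − 3.1 = 1.0956; wedge = 40.9625 − 34.8 = 6.1625.
Deadweight loss = ½ × 1.0956 × 6.1625 = 3.38.

3.38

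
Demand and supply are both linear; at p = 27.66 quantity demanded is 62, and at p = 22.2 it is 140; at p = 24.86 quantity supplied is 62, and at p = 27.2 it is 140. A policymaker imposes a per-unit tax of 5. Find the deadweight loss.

125

Demand slope = (22.2 − 27.66)/(140 − 62) = −0.07, so p = 32 − 0.07q.
Supply slope = (27.2 − 24.86)/(140 − 62) = 0.03, so p = 23 + 0.03q.
Competitive equilibrium: 32 − 0.07q = 23 + 0.03q → q* = 90, p* = 25.7.
With the tax, the buyer price exceeds the seller price by 5: (32 − 0.07q) − (23 + 0.03q) = 5 → q' = 40.
Δq = 90 − 40 = 50; the wedge equals the tax, 5.
DWL = ½ × 50 × 5 = 125.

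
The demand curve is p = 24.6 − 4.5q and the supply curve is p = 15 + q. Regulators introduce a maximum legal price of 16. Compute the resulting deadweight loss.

Competitive equilibrium: 24.6 − 4.5q = 15 + q → q* = 1.7455, p* = 16.7455.
At the ceiling p = 16, quantity supplied = (16 − 15)/1 = 1.
Willingness to pay at q' = 1: 24.6 − 4.5·1 = 20.1.
Δq = 1.7455 − 1 = 0.7455; wedge = 20.1 − 16 = 4.1.
DWL = ½ × 0.7455 × 4.1 = 1.53.

1.53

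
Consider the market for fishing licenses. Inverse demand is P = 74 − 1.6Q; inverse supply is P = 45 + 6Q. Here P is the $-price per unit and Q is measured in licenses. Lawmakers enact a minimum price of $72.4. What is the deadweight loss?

$30.13

Competitive equilibrium: 74 − 1.6Q = 45 + 6Q → Q* = 3.8158, P* = 67.8947.
At the floor P = 72.4, quantity demanded = (74 − 72.4)/1.6 = 1.
Sellers' marginal cost at Q' = 1: 45 + 6·1 = 51.
ΔQ = 3.8158 − 1 = 2.8158; wedge = 72.4 − 51 = 21.4.
The triangle = ½ × 2.8158 × 21.4 = $30.13.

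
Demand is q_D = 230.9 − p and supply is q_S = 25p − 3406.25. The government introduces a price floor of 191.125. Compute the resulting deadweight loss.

In inverse form: demand p = 230.9 − q, supply p = 136.25 + 0.04q.
Competitive equilibrium: 230.9 − q = 136.25 + 0.04q → q* = 91.0096, p* = 139.8904.
At the floor p = 191.125, quantity demanded = (230.9 − 191.125)/1 = 39.775.
Sellers' marginal cost at q' = 39.775: 136.25 + 0.04·39.775 = 137.841.
Δq = 91.0096 − 39.775 = 51.2346; wedge = 191.125 − 137.841 = 53.284.
The triangle = ½ × 51.2346 × 53.284 = 1364.99.

1364.99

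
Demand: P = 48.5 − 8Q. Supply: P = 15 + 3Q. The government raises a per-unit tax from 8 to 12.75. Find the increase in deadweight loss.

4.48

Competitive equilibrium: 48.5 − 8Q = 15 + 3Q → Q* = 3.0455, P* = 24.1364.
For a per-unit tax t: ΔQ = t/11, so DWL = ½·t·(t/11) = t²/22.
At t = 8: DWL = 2.909. At t = 12.75: DWL = 7.389.
Increase = 7.389 − 2.909 = 4.48.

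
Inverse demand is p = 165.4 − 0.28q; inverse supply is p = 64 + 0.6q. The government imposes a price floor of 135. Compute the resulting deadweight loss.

19.49

Competitive equilibrium: 165.4 − 0.28q = 64 + 0.6q → q* = 115.2273, p* = 133.1364.
At the floor p = 135, quantity demanded = (165.4 − 135)/0.28 = 108.5714.
Sellers' marginal cost at q' = 108.5714: 64 + 0.6·108.5714 = 129.1428.
Δq = 115.2273 − 108.5714 = 6.6559; wedge = 135 − 129.1428 = 5.8572.
Welfare loss = ½ × 6.6559 × 5.8572 = 19.49.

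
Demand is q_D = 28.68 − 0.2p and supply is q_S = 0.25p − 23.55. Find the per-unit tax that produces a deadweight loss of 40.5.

In inverse form: demand p = 143.4 − 5q, supply p = 94.2 + 4q.
Competitive equilibrium: 143.4 − 5q = 94.2 + 4q → q* = 5.4667, p* = 116.0667.
A tax t gives Δq = t/9 and wedge t, so DWL = t²/18.
t²/18 = 40.5 → t² = 729 → t = 27.

27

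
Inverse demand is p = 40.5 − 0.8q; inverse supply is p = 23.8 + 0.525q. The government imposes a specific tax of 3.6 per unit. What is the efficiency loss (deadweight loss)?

Competitive equilibrium: 40.5 − 0.8q = 23.8 + 0.525q → q* = 12.6038, p* = 30.417.
With the tax, the buyer price exceeds the seller price by 3.6: (40.5 − 0.8q) − (23.8 + 0.525q) = 3.6 → q' = 9.8868.
Δq = 12.6038 − 9.8868 = 2.717; the wedge equals the tax, 3.6.
Welfare loss = ½ × 2.717 × 3.6 = 4.89.

4.89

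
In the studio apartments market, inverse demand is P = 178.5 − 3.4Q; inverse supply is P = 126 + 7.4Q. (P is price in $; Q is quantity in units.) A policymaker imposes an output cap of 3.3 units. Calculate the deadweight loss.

$13.16

Competitive equilibrium: 178.5 − 3.4Q = 126 + 7.4Q → Q* = 4.8611, P* = 161.9722.
At Q = 3.3: demand price = 178.5 − 3.4·3.3 = 167.28; supply price = 126 + 7.4·3.3 = 150.42.
ΔQ = 4.8611 − 3.3 = 1.5611; wedge = 167.28 − 150.42 = 16.86.
The triangle = ½ × 1.5611 × 16.86 = $13.16.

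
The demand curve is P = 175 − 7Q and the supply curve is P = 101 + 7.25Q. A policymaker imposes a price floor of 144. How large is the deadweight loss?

Competitive equilibrium: 175 − 7Q = 101 + 7.25Q → Q* = 5.193, P* = 138.6491.
At the floor P = 144, quantity demanded = (175 − 144)/7 = 4.4286.
Sellers' marginal cost at Q' = 4.4286: 101 + 7.25·4.4286 = 133.1074.
ΔQ = 5.193 − 4.4286 = 0.7644; wedge = 144 − 133.1074 = 10.8926.
DWL = ½ × 0.7644 × 10.8926 = 4.16.

4.16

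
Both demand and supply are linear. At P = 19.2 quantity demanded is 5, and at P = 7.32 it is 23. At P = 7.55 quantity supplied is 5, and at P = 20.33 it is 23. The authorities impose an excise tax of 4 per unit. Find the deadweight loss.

5.84

Demand slope = (7.32 − 19.2)/(23 − 5) = −0.66, so P = 22.5 − 0.66Q.
Supply slope = (20.33 − 7.55)/(23 − 5) = 0.71, so P = 4 + 0.71Q.
Competitive equilibrium: 22.5 − 0.66Q = 4 + 0.71Q → Q* = 13.5036, P* = 13.5876.
With the tax, the buyer price exceeds the seller price by 4: (22.5 − 0.66Q) − (4 + 0.71Q) = 4 → Q' = 10.5839.
ΔQ = 13.5036 − 10.5839 = 2.9197; the wedge equals the tax, 4.
The triangle = ½ × 2.9197 × 4 = 5.84.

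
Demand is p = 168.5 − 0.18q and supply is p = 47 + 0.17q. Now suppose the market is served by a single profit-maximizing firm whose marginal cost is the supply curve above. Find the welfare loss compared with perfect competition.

Competitive equilibrium: 168.5 − 0.18q = 47 + 0.17q → q* = 347.1429, p* = 106.0143.
Marginal revenue: MR = 168.5 − 0.36q. Set MR = MC: 168.5 − 0.36q = 47 + 0.17q → q_m = 229.2453.
Price p_m = 168.5 − 0.18·229.2453 = 127.2358; MC(q_m) = 47 + 0.17·229.2453 = 85.9717.
Competitive q* = 347.1429, so Δq = 117.8976; wedge = 127.2358 − 85.9717 = 41.2641.
Deadweight loss = ½ × 117.8976 × 41.2641 = 2432.47.

2432.47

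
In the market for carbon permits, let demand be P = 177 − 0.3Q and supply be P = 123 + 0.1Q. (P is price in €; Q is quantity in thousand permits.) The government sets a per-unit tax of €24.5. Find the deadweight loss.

€750.31 thousand

Competitive equilibrium: 177 − 0.3Q = 123 + 0.1Q → Q* = 135, P* = 136.5.
With the tax, the buyer price exceeds the seller price by 24.5: (177 − 0.3Q) − (123 + 0.1Q) = 24.5 → Q' = 73.75.
ΔQ = 135 − 73.75 = 61.25; the wedge equals the tax, 24.5.
The triangle = ½ × 61.25 × 24.5 = €750.31 thousand.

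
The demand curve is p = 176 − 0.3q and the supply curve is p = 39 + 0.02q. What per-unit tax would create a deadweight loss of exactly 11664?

86.4

Competitive equilibrium: 176 − 0.3q = 39 + 0.02q → q* = 428.125, p* = 47.5625.
A tax t gives Δq = t/0.32 and wedge t, so DWL = t²/0.64.
t²/0.64 = 11664 → t² = 7464.96 → t = 86.4.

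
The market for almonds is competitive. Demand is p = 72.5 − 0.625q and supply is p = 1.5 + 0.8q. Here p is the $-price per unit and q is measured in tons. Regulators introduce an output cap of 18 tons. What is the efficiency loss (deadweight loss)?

$721.62

Competitive equilibrium: 72.5 − 0.625q = 1.5 + 0.8q → q* = 49.8246, p* = 41.3596.
At q = 18: demand price = 72.5 − 0.625·18 = 61.25; supply price = 1.5 + 0.8·18 = 15.9.
Δq = 49.8246 − 18 = 31.8246; wedge = 61.25 − 15.9 = 45.35.
Deadweight loss = ½ × 31.8246 × 45.35 = $721.62.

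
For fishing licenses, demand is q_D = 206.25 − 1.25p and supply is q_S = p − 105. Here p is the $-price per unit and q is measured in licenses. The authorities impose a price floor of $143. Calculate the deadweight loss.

In inverse form: demand p = 165 − 0.8q, supply p = 105 + q.
Competitive equilibrium: 165 − 0.8q = 105 + q → q* = 33.3333, p* = 138.3333.
At the floor p = 143, quantity demanded = (165 − 143)/0.8 = 27.5.
Sellers' marginal cost at q' = 27.5: 105 + 1·27.5 = 132.5.
Δq = 33.3333 − 27.5 = 5.8333; wedge = 143 − 132.5 = 10.5.
Deadweight loss = ½ × 5.8333 × 10.5 = $30.625.

$30.625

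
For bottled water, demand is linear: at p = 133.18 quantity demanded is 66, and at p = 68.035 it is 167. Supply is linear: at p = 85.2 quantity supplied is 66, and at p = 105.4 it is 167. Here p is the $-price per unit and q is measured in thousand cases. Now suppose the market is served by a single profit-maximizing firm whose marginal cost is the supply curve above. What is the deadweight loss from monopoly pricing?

Demand slope = (68.035 − 133.18)/(167 − 66) = −0.645, so p = 175.75 − 0.645q.
Supply slope = (105.4 − 85.2)/(167 − 66) = 0.2, so p = 72 + 0.2q.
Competitive equilibrium: 175.75 − 0.645q = 72 + 0.2q → q* = 122.7811, p* = 96.5562.
Marginal revenue: MR = 175.75 − 1.29q. Set MR = MC: 175.75 − 1.29q = 72 + 0.2q → q_m = 69.6309.
Price p_m = 175.75 − 0.645·69.6309 = 130.8381; MC(q_m) = 72 + 0.2·69.6309 = 85.9262.
Competitive q* = 122.7811, so Δq = 53.1502; wedge = 130.8381 − 85.9262 = 44.9119.
The triangle = ½ × 53.1502 × 44.9119 = $1193.54 thousand.

$1193.54 thousand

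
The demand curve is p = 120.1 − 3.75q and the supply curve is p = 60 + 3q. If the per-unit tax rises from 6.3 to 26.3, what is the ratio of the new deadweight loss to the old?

17.427

Competitive equilibrium: 120.1 − 3.75q = 60 + 3q → q* = 8.9037, p* = 86.7111.
For a per-unit tax t: Δq = t/6.75, so DWL = ½·t·(t/6.75) = t²/13.5.
At t = 6.3: DWL = 2.94. At t = 26.3: DWL = 51.236.
Ratio = (26.3/6.3)² = 17.427.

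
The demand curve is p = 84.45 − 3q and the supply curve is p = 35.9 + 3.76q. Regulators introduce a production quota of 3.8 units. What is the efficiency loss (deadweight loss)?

38.66

Competitive equilibrium: 84.45 − 3q = 35.9 + 3.76q → q* = 7.182, p* = 62.9041.
At q = 3.8: demand price = 84.45 − 3·3.8 = 73.05; supply price = 35.9 + 3.76·3.8 = 50.188.
Δq = 7.182 − 3.8 = 3.382; wedge = 73.05 − 50.188 = 22.862.
DWL = ½ × 3.382 × 22.862 = 38.66.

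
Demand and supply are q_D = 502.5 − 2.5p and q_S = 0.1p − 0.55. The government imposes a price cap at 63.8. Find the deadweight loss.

In inverse form: demand p = 201 − 0.4q, supply p = 5.5 + 10q.
Competitive equilibrium: 201 − 0.4q = 5.5 + 10q → q* = 18.7981, p* = 193.4808.
At the ceiling p = 63.8, quantity supplied = (63.8 − 5.5)/10 = 5.83.
Willingness to pay at q' = 5.83: 201 − 0.4·5.83 = 198.668.
Δq = 18.7981 − 5.83 = 12.9681; wedge = 198.668 − 63.8 = 134.868.
DWL = ½ × 12.9681 × 134.868 = 874.49.

874.49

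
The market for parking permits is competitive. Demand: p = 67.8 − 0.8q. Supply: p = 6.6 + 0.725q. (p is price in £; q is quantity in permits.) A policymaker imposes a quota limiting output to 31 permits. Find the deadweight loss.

Competitive equilibrium: 67.8 − 0.8q = 6.6 + 0.725q → q* = 40.1311, p* = 35.6951.
At q = 31: demand price = 67.8 − 0.8·31 = 43; supply price = 6.6 + 0.725·31 = 29.075.
Δq = 40.1311 − 31 = 9.1311; wedge = 43 − 29.075 = 13.925.
Deadweight loss = ½ × 9.1311 × 13.925 = £63.58.

£63.58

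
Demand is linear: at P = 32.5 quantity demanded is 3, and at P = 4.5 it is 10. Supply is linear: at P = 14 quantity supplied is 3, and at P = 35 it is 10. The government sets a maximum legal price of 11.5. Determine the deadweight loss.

42.29

Demand slope = (4.5 − 32.5)/(10 − 3) = −4, so P = 44.5 − 4Q.
Supply slope = (35 − 14)/(10 − 3) = 3, so P = 5 + 3Q.
Competitive equilibrium: 44.5 − 4Q = 5 + 3Q → Q* = 5.6429, P* = 21.9286.
At the ceiling P = 11.5, quantity supplied = (11.5 − 5)/3 = 2.1667.
Willingness to pay at Q' = 2.1667: 44.5 − 4·2.1667 = 35.8332.
ΔQ = 5.6429 − 2.1667 = 3.4762; wedge = 35.8332 − 11.5 = 24.3332.
The triangle = ½ × 3.4762 × 24.3332 = 42.29.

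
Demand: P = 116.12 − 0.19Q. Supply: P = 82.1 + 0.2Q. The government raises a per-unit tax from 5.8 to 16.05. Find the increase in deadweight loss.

287.13

Competitive equilibrium: 116.12 − 0.19Q = 82.1 + 0.2Q → Q* = 87.2308, P* = 99.5462.
For a per-unit tax t: ΔQ = t/0.39, so DWL = ½·t·(t/0.39) = t²/0.78.
At t = 5.8: DWL = 43.128. At t = 16.05: DWL = 330.26.
Increase = 330.26 − 43.128 = 287.13.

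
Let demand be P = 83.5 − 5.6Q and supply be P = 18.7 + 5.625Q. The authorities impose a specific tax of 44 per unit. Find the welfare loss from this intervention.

86.24

Competitive equilibrium: 83.5 − 5.6Q = 18.7 + 5.625Q → Q* = 5.7728, P* = 51.1722.
With the tax, the buyer price exceeds the seller price by 44: (83.5 − 5.6Q) − (18.7 + 5.625Q) = 44 → Q' = 1.853.
ΔQ = 5.7728 − 1.853 = 3.9198; the wedge equals the tax, 44.
The triangle = ½ × 3.9198 × 44 = 86.24.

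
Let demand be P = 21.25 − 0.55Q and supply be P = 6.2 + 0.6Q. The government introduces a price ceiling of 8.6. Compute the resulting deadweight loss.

Competitive equilibrium: 21.25 − 0.55Q = 6.2 + 0.6Q → Q* = 13.087, P* = 14.0522.
At the ceiling P = 8.6, quantity supplied = (8.6 − 6.2)/0.6 = 4.
Willingness to pay at Q' = 4: 21.25 − 0.55·4 = 19.05.
ΔQ = 13.087 − 4 = 9.087; wedge = 19.05 − 8.6 = 10.45.
Deadweight loss = ½ × 9.087 × 10.45 = 47.48.

47.48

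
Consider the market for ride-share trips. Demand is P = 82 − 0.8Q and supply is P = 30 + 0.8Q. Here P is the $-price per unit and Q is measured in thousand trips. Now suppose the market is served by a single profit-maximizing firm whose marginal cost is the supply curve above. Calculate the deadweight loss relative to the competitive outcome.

$93.89 thousand

Competitive equilibrium: 82 − 0.8Q = 30 + 0.8Q → Q* = 32.5, P* = 56.
Marginal revenue: MR = 82 − 1.6Q. Set MR = MC: 82 − 1.6Q = 30 + 0.8Q → Q_m = 21.6667.
Price P_m = 82 − 0.8·21.6667 = 64.6666; MC(Q_m) = 30 + 0.8·21.6667 = 47.3334.
Competitive Q* = 32.5, so ΔQ = 10.8333; wedge = 64.6666 − 47.3334 = 17.3332.
DWL = ½ × 10.8333 × 17.3332 = $93.89 thousand.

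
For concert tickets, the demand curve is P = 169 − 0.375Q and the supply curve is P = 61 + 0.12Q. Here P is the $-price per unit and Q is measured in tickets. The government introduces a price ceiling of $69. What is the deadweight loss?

Competitive equilibrium: 169 − 0.375Q = 61 + 0.12Q → Q* = 218.1818, P* = 87.1818.
At the ceiling P = 69, quantity supplied = (69 − 61)/0.12 = 66.6667.
Willingness to pay at Q' = 66.6667: 169 − 0.375·66.6667 = 144.
ΔQ = 218.1818 − 66.6667 = 151.5151; wedge = 144 − 69 = 75.
DWL = ½ × 151.5151 × 75 = $5681.82.

$5681.82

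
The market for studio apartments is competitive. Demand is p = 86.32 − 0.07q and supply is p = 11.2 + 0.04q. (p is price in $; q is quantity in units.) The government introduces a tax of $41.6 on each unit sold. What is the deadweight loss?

$7866.18

Competitive equilibrium: 86.32 − 0.07q = 11.2 + 0.04q → q* = 682.9091, p* = 38.5164.
With the tax, the buyer price exceeds the seller price by 41.6: (86.32 − 0.07q) − (11.2 + 0.04q) = 41.6 → q' = 304.7273.
Δq = 682.9091 − 304.7273 = 378.1818; the wedge equals the tax, 41.6.
Welfare loss = ½ × 378.1818 × 41.6 = $7866.18.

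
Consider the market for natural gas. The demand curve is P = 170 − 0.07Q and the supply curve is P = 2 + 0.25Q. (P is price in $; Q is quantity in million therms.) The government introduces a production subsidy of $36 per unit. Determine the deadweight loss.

$2025 million

Competitive equilibrium: 170 − 0.07Q = 2 + 0.25Q → Q* = 525, P* = 133.25.
The subsidy lowers effective supply by 36: P = 0.25Q − 34.
New quantity: 170 − 0.07Q = 0.25Q − 34 → Q' = 637.5.
Overproduction ΔQ = 637.5 − 525 = 112.5; wedge = subsidy = 36.
Welfare loss = ½ × 112.5 × 36 = $2025 million.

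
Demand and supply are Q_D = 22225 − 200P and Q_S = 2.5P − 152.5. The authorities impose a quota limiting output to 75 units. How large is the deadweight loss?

481.56

In inverse form: demand P = 111.125 − 0.005Q, supply P = 61 + 0.4Q.
Competitive equilibrium: 111.125 − 0.005Q = 61 + 0.4Q → Q* = 123.7654, P* = 110.5062.
At Q = 75: demand price = 111.125 − 0.005·75 = 110.75; supply price = 61 + 0.4·75 = 91.
ΔQ = 123.7654 − 75 = 48.7654; wedge = 110.75 − 91 = 19.75.
The triangle = ½ × 48.7654 × 19.75 = 481.56.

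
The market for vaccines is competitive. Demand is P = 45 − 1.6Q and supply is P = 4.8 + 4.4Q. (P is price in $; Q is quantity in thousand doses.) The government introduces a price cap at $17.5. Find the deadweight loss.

Competitive equilibrium: 45 − 1.6Q = 4.8 + 4.4Q → Q* = 6.7, P* = 34.28.
At the ceiling P = 17.5, quantity supplied = (17.5 − 4.8)/4.4 = 2.8864.
Willingness to pay at Q' = 2.8864: 45 − 1.6·2.8864 = 40.3818.
ΔQ = 6.7 − 2.8864 = 3.8136; wedge = 40.3818 − 17.5 = 22.8818.
Welfare loss = ½ × 3.8136 × 22.8818 = $43.63 thousand.

$43.63 thousand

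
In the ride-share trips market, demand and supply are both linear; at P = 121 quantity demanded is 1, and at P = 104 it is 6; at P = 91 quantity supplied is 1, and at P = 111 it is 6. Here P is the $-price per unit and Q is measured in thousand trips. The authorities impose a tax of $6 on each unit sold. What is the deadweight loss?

$2.43 thousand

Demand slope = (104 − 121)/(6 − 1) = −3.4, so P = 124.4 − 3.4Q.
Supply slope = (111 − 91)/(6 − 1) = 4, so P = 87 + 4Q.
Competitive equilibrium: 124.4 − 3.4Q = 87 + 4Q → Q* = 5.0541, P* = 107.2162.
With the tax, the buyer price exceeds the seller price by 6: (124.4 − 3.4Q) − (87 + 4Q) = 6 → Q' = 4.2432.
ΔQ = 5.0541 − 4.2432 = 0.8109; the wedge equals the tax, 6.
DWL = ½ × 0.8109 × 6 = $2.43 thousand.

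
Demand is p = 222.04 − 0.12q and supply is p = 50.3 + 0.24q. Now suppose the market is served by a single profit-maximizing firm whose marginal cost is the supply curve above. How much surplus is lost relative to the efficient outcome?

2560.30

Competitive equilibrium: 222.04 − 0.12q = 50.3 + 0.24q → q* = 477.0556, p* = 164.7933.
Marginal revenue: MR = 222.04 − 0.24q. Set MR = MC: 222.04 − 0.24q = 50.3 + 0.24q → q_m = 357.7917.
Price p_m = 222.04 − 0.12·357.7917 = 179.105; MC(q_m) = 50.3 + 0.24·357.7917 = 136.17.
Competitive q* = 477.0556, so Δq = 119.2639; wedge = 179.105 − 136.17 = 42.935.
DWL = ½ × 119.2639 × 42.935 = 2560.30.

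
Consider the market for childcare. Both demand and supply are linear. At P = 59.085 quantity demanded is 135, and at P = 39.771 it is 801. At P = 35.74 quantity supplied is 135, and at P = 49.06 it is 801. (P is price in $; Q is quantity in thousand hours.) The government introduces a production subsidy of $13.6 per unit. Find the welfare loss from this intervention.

$1887.35 thousand

Demand slope = (39.771 − 59.085)/(801 − 135) = −0.029, so P = 63 − 0.029Q.
Supply slope = (49.06 − 35.74)/(801 − 135) = 0.02, so P = 33.04 + 0.02Q.
Competitive equilibrium: 63 − 0.029Q = 33.04 + 0.02Q → Q* = 611.4286, P* = 45.2686.
The subsidy lowers effective supply by 13.6: P = 19.44 + 0.02Q.
New quantity: 63 − 0.029Q = 19.44 + 0.02Q → Q' = 888.9796.
Overproduction ΔQ = 888.9796 − 611.4286 = 277.551; wedge = subsidy = 13.6.
Deadweight loss = ½ × 277.551 × 13.6 = $1887.35 thousand.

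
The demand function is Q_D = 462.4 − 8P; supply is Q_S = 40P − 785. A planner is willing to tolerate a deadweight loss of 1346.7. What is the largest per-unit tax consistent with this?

In inverse form: demand P = 57.8 − 0.125Q, supply P = 19.625 + 0.025Q.
Competitive equilibrium: 57.8 − 0.125Q = 19.625 + 0.025Q → Q* = 254.5, P* = 25.9875.
A tax t gives ΔQ = t/0.15 and wedge t, so DWL = t²/0.3.
t²/0.3 = 1346.7 → t² = 404.01 → t = 20.1.

20.1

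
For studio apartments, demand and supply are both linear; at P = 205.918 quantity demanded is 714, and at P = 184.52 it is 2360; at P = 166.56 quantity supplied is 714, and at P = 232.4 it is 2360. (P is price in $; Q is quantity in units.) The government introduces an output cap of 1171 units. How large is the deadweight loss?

$2161.59

Demand slope = (184.52 − 205.918)/(2360 − 714) = −0.013, so P = 215.2 − 0.013Q.
Supply slope = (232.4 − 166.56)/(2360 − 714) = 0.04, so P = 138 + 0.04Q.
Competitive equilibrium: 215.2 − 0.013Q = 138 + 0.04Q → Q* = 1456.6038, P* = 196.2642.
At Q = 1171: demand price = 215.2 − 0.013·1171 = 199.977; supply price = 138 + 0.04·1171 = 184.84.
ΔQ = 1456.6038 − 1171 = 285.6038; wedge = 199.977 − 184.84 = 15.137.
DWL = ½ × 285.6038 × 15.137 = $2161.59.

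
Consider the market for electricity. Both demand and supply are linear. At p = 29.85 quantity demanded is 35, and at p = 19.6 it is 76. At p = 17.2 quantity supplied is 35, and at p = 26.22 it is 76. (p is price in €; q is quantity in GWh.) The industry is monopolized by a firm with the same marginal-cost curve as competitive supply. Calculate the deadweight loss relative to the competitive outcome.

€108.61

Demand slope = (19.6 − 29.85)/(76 − 35) = −0.25, so p = 38.6 − 0.25q.
Supply slope = (26.22 − 17.2)/(76 − 35) = 0.22, so p = 9.5 + 0.22q.
Competitive equilibrium: 38.6 − 0.25q = 9.5 + 0.22q → q* = 61.9149, p* = 23.1213.
Marginal revenue: MR = 38.6 − 0.5q. Set MR = MC: 38.6 − 0.5q = 9.5 + 0.22q → q_m = 40.4167.
Price p_m = 38.6 − 0.25·40.4167 = 28.4958; MC(q_m) = 9.5 + 0.22·40.4167 = 18.3917.
Competitive q* = 61.9149, so Δq = 21.4982; wedge = 28.4958 − 18.3917 = 10.1041.
Welfare loss = ½ × 21.4982 × 10.1041 = €108.61.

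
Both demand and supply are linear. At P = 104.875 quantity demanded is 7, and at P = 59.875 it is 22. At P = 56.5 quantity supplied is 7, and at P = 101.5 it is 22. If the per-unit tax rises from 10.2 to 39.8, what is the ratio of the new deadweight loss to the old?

15.225

Demand slope = (59.875 − 104.875)/(22 − 7) = −3, so P = 125.875 − 3Q.
Supply slope = (101.5 − 56.5)/(22 − 7) = 3, so P = 35.5 + 3Q.
Competitive equilibrium: 125.875 − 3Q = 35.5 + 3Q → Q* = 15.0625, P* = 80.6875.
For a per-unit tax t: ΔQ = t/6, so DWL = ½·t·(t/6) = t²/12.
At t = 10.2: DWL = 8.67. At t = 39.8: DWL = 132.003.
Ratio = (39.8/10.2)² = 15.225.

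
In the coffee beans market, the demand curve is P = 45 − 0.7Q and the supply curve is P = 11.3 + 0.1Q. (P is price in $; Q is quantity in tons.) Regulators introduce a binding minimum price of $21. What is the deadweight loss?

Competitive equilibrium: 45 − 0.7Q = 11.3 + 0.1Q → Q* = 42.125, P* = 15.5125.
At the floor P = 21, quantity demanded = (45 − 21)/0.7 = 34.2857.
Sellers' marginal cost at Q' = 34.2857: 11.3 + 0.1·34.2857 = 14.7286.
ΔQ = 42.125 − 34.2857 = 7.8393; wedge = 21 − 14.7286 = 6.2714.
Welfare loss = ½ × 7.8393 × 6.2714 = $24.58.

$24.58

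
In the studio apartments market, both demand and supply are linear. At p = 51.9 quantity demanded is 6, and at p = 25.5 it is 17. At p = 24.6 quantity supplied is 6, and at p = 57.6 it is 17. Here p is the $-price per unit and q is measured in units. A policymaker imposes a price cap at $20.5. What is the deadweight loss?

Demand slope = (25.5 − 51.9)/(17 − 6) = −2.4, so p = 66.3 − 2.4q.
Supply slope = (57.6 − 24.6)/(17 − 6) = 3, so p = 6.6 + 3q.
Competitive equilibrium: 66.3 − 2.4q = 6.6 + 3q → q* = 11.0556, p* = 39.7667.
At the ceiling p = 20.5, quantity supplied = (20.5 − 6.6)/3 = 4.6333.
Willingness to pay at q' = 4.6333: 66.3 − 2.4·4.6333 = 55.1801.
Δq = 11.0556 − 4.6333 = 6.4223; wedge = 55.1801 − 20.5 = 34.6801.
Deadweight loss = ½ × 6.4223 × 34.6801 = $111.36.

$111.36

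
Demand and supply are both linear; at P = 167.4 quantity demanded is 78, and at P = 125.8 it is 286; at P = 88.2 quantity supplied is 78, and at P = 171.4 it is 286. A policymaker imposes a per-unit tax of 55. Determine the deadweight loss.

2520.83

Demand slope = (125.8 − 167.4)/(286 − 78) = −0.2, so P = 183 − 0.2Q.
Supply slope = (171.4 − 88.2)/(286 − 78) = 0.4, so P = 57 + 0.4Q.
Competitive equilibrium: 183 − 0.2Q = 57 + 0.4Q → Q* = 210, P* = 141.
With the tax, the buyer price exceeds the seller price by 55: (183 − 0.2Q) − (57 + 0.4Q) = 55 → Q' = 118.3333.
ΔQ = 210 − 118.3333 = 91.6667; the wedge equals the tax, 55.
The triangle = ½ × 91.6667 × 55 = 2520.83.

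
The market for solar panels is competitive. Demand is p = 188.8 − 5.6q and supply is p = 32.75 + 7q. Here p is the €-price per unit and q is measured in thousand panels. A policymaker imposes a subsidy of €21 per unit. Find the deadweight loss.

Competitive equilibrium: 188.8 − 5.6q = 32.75 + 7q → q* = 12.3849, p* = 119.4444.
The subsidy lowers effective supply by 21: p = 11.75 + 7q.
New quantity: 188.8 − 5.6q = 11.75 + 7q → q' = 14.0516.
Overproduction Δq = 14.0516 − 12.3849 = 1.6667; wedge = subsidy = 21.
The triangle = ½ × 1.6667 × 21 = €17.50 thousand.

€17.50 thousand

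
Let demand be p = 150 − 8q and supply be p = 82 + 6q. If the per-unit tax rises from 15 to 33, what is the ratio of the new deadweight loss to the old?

4.84

Competitive equilibrium: 150 − 8q = 82 + 6q → q* = 4.8571, p* = 111.1429.
For a per-unit tax t: Δq = t/14, so DWL = ½·t·(t/14) = t²/28.
At t = 15: DWL = 8.036. At t = 33: DWL = 38.893.
Ratio = (33/15)² = 4.84.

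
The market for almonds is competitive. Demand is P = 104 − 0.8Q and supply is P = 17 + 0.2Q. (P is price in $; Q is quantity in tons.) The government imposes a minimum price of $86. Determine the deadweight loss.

$2080.125

Competitive equilibrium: 104 − 0.8Q = 17 + 0.2Q → Q* = 87, P* = 34.4.
At the floor P = 86, quantity demanded = (104 − 86)/0.8 = 22.5.
Sellers' marginal cost at Q' = 22.5: 17 + 0.2·22.5 = 21.5.
ΔQ = 87 − 22.5 = 64.5; wedge = 86 − 21.5 = 64.5.
DWL = ½ × 64.5 × 64.5 = $2080.125.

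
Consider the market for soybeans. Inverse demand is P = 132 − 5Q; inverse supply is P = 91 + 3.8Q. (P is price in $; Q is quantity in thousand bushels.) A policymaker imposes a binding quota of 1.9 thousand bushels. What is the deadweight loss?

Competitive equilibrium: 132 − 5Q = 91 + 3.8Q → Q* = 4.6591, P* = 108.7045.
At Q = 1.9: demand price = 132 − 5·1.9 = 122.5; supply price = 91 + 3.8·1.9 = 98.22.
ΔQ = 4.6591 − 1.9 = 2.7591; wedge = 122.5 − 98.22 = 24.28.
Welfare loss = ½ × 2.7591 × 24.28 = $33.50 thousand.

$33.50 thousand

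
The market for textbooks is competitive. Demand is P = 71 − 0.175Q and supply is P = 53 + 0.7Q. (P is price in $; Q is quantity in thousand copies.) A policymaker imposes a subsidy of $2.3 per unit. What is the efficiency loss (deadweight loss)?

$3.02 thousand

Competitive equilibrium: 71 − 0.175Q = 53 + 0.7Q → Q* = 20.5714, P* = 67.4.
The subsidy lowers effective supply by 2.3: P = 50.7 + 0.7Q.
New quantity: 71 − 0.175Q = 50.7 + 0.7Q → Q' = 23.2.
Overproduction ΔQ = 23.2 − 20.5714 = 2.6286; wedge = subsidy = 2.3.
Deadweight loss = ½ × 2.6286 × 2.3 = $3.02 thousand.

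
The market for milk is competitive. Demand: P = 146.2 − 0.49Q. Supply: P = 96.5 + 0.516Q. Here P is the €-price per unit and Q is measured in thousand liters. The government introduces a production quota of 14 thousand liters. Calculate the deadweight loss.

€630.47 thousand

Competitive equilibrium: 146.2 − 0.49Q = 96.5 + 0.516Q → Q* = 49.4036, P* = 121.9922.
At Q = 14: demand price = 146.2 − 0.49·14 = 139.34; supply price = 96.5 + 0.516·14 = 103.724.
ΔQ = 49.4036 − 14 = 35.4036; wedge = 139.34 − 103.724 = 35.616.
Welfare loss = ½ × 35.4036 × 35.616 = €630.47 thousand.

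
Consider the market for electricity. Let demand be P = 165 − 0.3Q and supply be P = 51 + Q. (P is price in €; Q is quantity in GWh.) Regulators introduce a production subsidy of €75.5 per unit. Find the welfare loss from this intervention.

Competitive equilibrium: 165 − 0.3Q = 51 + Q → Q* = 87.6923, P* = 138.6923.
The subsidy lowers effective supply by 75.5: P = Q − 24.5.
New quantity: 165 − 0.3Q = Q − 24.5 → Q' = 145.7692.
Overproduction ΔQ = 145.7692 − 87.6923 = 58.0769; wedge = subsidy = 75.5.
The triangle = ½ × 58.0769 × 75.5 = €2192.40.

€2192.40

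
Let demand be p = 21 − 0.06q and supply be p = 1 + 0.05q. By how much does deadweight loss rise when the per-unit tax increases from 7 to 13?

Competitive equilibrium: 21 − 0.06q = 1 + 0.05q → q* = 181.8182, p* = 10.0909.
For a per-unit tax t: Δq = t/0.11, so DWL = ½·t·(t/0.11) = t²/0.22.
At t = 7: DWL = 222.7273. At t = 13: DWL = 768.1818.
Increase = 768.1818 − 222.7273 = 545.45.

545.45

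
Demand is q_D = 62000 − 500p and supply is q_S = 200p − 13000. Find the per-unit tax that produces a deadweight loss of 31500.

21

In inverse form: demand p = 124 − 0.002q, supply p = 65 + 0.005q.
Competitive equilibrium: 124 − 0.002q = 65 + 0.005q → q* = 8428.5714, p* = 107.1429.
A tax t gives Δq = t/0.007 and wedge t, so DWL = t²/0.014.
t²/0.014 = 31500 → t² = 441 → t = 21.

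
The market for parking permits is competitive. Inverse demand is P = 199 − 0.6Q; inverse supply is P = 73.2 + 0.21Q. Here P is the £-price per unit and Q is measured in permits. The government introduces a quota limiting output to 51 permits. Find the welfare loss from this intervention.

£4406.52

Competitive equilibrium: 199 − 0.6Q = 73.2 + 0.21Q → Q* = 155.3086, P* = 105.8148.
At Q = 51: demand price = 199 − 0.6·51 = 168.4; supply price = 73.2 + 0.21·51 = 83.91.
ΔQ = 155.3086 − 51 = 104.3086; wedge = 168.4 − 83.91 = 84.49.
Welfare loss = ½ × 104.3086 × 84.49 = £4406.52.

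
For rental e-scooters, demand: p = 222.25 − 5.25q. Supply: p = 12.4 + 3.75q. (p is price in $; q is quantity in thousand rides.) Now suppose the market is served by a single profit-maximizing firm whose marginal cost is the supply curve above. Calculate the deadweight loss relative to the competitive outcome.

$332.07 thousand

Competitive equilibrium: 222.25 − 5.25q = 12.4 + 3.75q → q* = 23.31667, p* = 99.8375.
Marginal revenue: MR = 222.25 − 10.5q. Set MR = MC: 222.25 − 10.5q = 12.4 + 3.75q → q_m = 14.72632.
Price p_m = 222.25 − 5.25·14.72632 = 144.93682; MC(q_m) = 12.4 + 3.75·14.72632 = 67.6237.
Competitive q* = 23.31667, so Δq = 8.59035; wedge = 144.93682 − 67.6237 = 77.31312.
Welfare loss = ½ × 8.59035 × 77.31312 = $332.07 thousand.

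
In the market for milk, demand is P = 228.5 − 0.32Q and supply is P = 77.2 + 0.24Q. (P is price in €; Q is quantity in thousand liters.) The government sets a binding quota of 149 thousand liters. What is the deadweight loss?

Competitive equilibrium: 228.5 − 0.32Q = 77.2 + 0.24Q → Q* = 270.1786, P* = 142.0429.
At Q = 149: demand price = 228.5 − 0.32·149 = 180.82; supply price = 77.2 + 0.24·149 = 112.96.
ΔQ = 270.1786 − 149 = 121.1786; wedge = 180.82 − 112.96 = 67.86.
The triangle = ½ × 121.1786 × 67.86 = €4111.59 thousand.

€4111.59 thousand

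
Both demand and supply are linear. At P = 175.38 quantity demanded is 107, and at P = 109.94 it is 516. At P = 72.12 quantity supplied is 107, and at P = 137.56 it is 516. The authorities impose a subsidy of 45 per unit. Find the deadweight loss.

Demand slope = (109.94 − 175.38)/(516 − 107) = −0.16, so P = 192.5 − 0.16Q.
Supply slope = (137.56 − 72.12)/(516 − 107) = 0.16, so P = 55 + 0.16Q.
Competitive equilibrium: 192.5 − 0.16Q = 55 + 0.16Q → Q* = 429.6875, P* = 123.75.
The subsidy lowers effective supply by 45: P = 10 + 0.16Q.
New quantity: 192.5 − 0.16Q = 10 + 0.16Q → Q' = 570.3125.
Overproduction ΔQ = 570.3125 − 429.6875 = 140.625; wedge = subsidy = 45.
Welfare loss = ½ × 140.625 × 45 = 3164.06.

3164.06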